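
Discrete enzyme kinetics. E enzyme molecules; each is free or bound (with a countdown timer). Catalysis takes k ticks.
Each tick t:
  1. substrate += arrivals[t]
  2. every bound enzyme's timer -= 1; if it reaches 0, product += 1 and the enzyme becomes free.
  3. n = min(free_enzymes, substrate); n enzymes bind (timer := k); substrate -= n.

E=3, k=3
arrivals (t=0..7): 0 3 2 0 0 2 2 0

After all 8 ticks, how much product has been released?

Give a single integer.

t=0: arr=0 -> substrate=0 bound=0 product=0
t=1: arr=3 -> substrate=0 bound=3 product=0
t=2: arr=2 -> substrate=2 bound=3 product=0
t=3: arr=0 -> substrate=2 bound=3 product=0
t=4: arr=0 -> substrate=0 bound=2 product=3
t=5: arr=2 -> substrate=1 bound=3 product=3
t=6: arr=2 -> substrate=3 bound=3 product=3
t=7: arr=0 -> substrate=1 bound=3 product=5

Answer: 5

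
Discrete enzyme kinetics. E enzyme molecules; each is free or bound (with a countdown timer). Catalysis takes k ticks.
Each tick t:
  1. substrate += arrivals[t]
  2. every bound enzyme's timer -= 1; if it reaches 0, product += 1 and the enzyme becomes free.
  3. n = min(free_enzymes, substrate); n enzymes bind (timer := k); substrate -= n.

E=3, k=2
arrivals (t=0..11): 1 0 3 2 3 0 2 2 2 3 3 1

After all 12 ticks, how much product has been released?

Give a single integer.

Answer: 13

Derivation:
t=0: arr=1 -> substrate=0 bound=1 product=0
t=1: arr=0 -> substrate=0 bound=1 product=0
t=2: arr=3 -> substrate=0 bound=3 product=1
t=3: arr=2 -> substrate=2 bound=3 product=1
t=4: arr=3 -> substrate=2 bound=3 product=4
t=5: arr=0 -> substrate=2 bound=3 product=4
t=6: arr=2 -> substrate=1 bound=3 product=7
t=7: arr=2 -> substrate=3 bound=3 product=7
t=8: arr=2 -> substrate=2 bound=3 product=10
t=9: arr=3 -> substrate=5 bound=3 product=10
t=10: arr=3 -> substrate=5 bound=3 product=13
t=11: arr=1 -> substrate=6 bound=3 product=13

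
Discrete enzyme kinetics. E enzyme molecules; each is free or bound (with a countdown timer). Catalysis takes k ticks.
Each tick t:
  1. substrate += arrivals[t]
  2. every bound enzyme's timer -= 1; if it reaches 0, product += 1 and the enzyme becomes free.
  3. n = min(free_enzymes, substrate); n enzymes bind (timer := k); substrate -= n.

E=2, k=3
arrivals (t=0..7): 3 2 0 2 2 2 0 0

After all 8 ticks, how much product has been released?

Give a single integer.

Answer: 4

Derivation:
t=0: arr=3 -> substrate=1 bound=2 product=0
t=1: arr=2 -> substrate=3 bound=2 product=0
t=2: arr=0 -> substrate=3 bound=2 product=0
t=3: arr=2 -> substrate=3 bound=2 product=2
t=4: arr=2 -> substrate=5 bound=2 product=2
t=5: arr=2 -> substrate=7 bound=2 product=2
t=6: arr=0 -> substrate=5 bound=2 product=4
t=7: arr=0 -> substrate=5 bound=2 product=4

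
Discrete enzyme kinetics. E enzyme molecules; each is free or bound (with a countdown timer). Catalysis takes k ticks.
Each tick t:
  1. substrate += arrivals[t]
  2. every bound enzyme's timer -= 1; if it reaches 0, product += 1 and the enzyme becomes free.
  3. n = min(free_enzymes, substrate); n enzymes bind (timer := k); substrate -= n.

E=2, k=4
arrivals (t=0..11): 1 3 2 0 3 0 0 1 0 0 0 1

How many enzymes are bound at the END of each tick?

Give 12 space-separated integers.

t=0: arr=1 -> substrate=0 bound=1 product=0
t=1: arr=3 -> substrate=2 bound=2 product=0
t=2: arr=2 -> substrate=4 bound=2 product=0
t=3: arr=0 -> substrate=4 bound=2 product=0
t=4: arr=3 -> substrate=6 bound=2 product=1
t=5: arr=0 -> substrate=5 bound=2 product=2
t=6: arr=0 -> substrate=5 bound=2 product=2
t=7: arr=1 -> substrate=6 bound=2 product=2
t=8: arr=0 -> substrate=5 bound=2 product=3
t=9: arr=0 -> substrate=4 bound=2 product=4
t=10: arr=0 -> substrate=4 bound=2 product=4
t=11: arr=1 -> substrate=5 bound=2 product=4

Answer: 1 2 2 2 2 2 2 2 2 2 2 2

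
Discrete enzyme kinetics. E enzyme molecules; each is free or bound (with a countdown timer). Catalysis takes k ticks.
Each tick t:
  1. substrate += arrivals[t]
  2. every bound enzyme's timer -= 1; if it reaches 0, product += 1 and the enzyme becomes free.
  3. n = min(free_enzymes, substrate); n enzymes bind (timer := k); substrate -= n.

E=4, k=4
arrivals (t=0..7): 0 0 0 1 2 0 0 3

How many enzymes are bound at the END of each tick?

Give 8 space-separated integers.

t=0: arr=0 -> substrate=0 bound=0 product=0
t=1: arr=0 -> substrate=0 bound=0 product=0
t=2: arr=0 -> substrate=0 bound=0 product=0
t=3: arr=1 -> substrate=0 bound=1 product=0
t=4: arr=2 -> substrate=0 bound=3 product=0
t=5: arr=0 -> substrate=0 bound=3 product=0
t=6: arr=0 -> substrate=0 bound=3 product=0
t=7: arr=3 -> substrate=1 bound=4 product=1

Answer: 0 0 0 1 3 3 3 4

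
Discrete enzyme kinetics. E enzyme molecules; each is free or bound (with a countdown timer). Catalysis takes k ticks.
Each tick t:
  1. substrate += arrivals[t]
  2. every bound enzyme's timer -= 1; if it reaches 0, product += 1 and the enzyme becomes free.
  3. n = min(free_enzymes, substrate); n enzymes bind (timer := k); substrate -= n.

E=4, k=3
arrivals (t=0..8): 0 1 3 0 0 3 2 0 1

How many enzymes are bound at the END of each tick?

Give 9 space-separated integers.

t=0: arr=0 -> substrate=0 bound=0 product=0
t=1: arr=1 -> substrate=0 bound=1 product=0
t=2: arr=3 -> substrate=0 bound=4 product=0
t=3: arr=0 -> substrate=0 bound=4 product=0
t=4: arr=0 -> substrate=0 bound=3 product=1
t=5: arr=3 -> substrate=0 bound=3 product=4
t=6: arr=2 -> substrate=1 bound=4 product=4
t=7: arr=0 -> substrate=1 bound=4 product=4
t=8: arr=1 -> substrate=0 bound=3 product=7

Answer: 0 1 4 4 3 3 4 4 3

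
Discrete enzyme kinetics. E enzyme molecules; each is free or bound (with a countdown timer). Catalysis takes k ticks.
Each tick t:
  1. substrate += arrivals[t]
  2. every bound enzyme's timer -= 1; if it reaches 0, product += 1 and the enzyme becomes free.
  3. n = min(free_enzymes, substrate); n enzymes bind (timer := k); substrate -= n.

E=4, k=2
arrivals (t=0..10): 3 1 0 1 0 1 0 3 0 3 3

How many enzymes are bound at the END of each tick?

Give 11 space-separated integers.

t=0: arr=3 -> substrate=0 bound=3 product=0
t=1: arr=1 -> substrate=0 bound=4 product=0
t=2: arr=0 -> substrate=0 bound=1 product=3
t=3: arr=1 -> substrate=0 bound=1 product=4
t=4: arr=0 -> substrate=0 bound=1 product=4
t=5: arr=1 -> substrate=0 bound=1 product=5
t=6: arr=0 -> substrate=0 bound=1 product=5
t=7: arr=3 -> substrate=0 bound=3 product=6
t=8: arr=0 -> substrate=0 bound=3 product=6
t=9: arr=3 -> substrate=0 bound=3 product=9
t=10: arr=3 -> substrate=2 bound=4 product=9

Answer: 3 4 1 1 1 1 1 3 3 3 4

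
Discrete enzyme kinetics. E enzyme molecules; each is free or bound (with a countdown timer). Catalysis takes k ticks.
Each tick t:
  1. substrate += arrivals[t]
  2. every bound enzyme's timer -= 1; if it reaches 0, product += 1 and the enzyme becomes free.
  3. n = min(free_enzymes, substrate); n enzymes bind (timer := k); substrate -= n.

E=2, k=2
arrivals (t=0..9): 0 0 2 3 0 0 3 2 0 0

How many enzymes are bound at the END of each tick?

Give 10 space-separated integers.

t=0: arr=0 -> substrate=0 bound=0 product=0
t=1: arr=0 -> substrate=0 bound=0 product=0
t=2: arr=2 -> substrate=0 bound=2 product=0
t=3: arr=3 -> substrate=3 bound=2 product=0
t=4: arr=0 -> substrate=1 bound=2 product=2
t=5: arr=0 -> substrate=1 bound=2 product=2
t=6: arr=3 -> substrate=2 bound=2 product=4
t=7: arr=2 -> substrate=4 bound=2 product=4
t=8: arr=0 -> substrate=2 bound=2 product=6
t=9: arr=0 -> substrate=2 bound=2 product=6

Answer: 0 0 2 2 2 2 2 2 2 2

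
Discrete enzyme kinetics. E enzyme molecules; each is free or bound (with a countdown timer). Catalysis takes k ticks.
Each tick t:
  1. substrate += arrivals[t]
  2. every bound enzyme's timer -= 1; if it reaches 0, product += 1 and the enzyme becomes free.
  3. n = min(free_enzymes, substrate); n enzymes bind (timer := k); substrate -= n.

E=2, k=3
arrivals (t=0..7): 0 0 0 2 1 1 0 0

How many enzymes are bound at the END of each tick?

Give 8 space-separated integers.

t=0: arr=0 -> substrate=0 bound=0 product=0
t=1: arr=0 -> substrate=0 bound=0 product=0
t=2: arr=0 -> substrate=0 bound=0 product=0
t=3: arr=2 -> substrate=0 bound=2 product=0
t=4: arr=1 -> substrate=1 bound=2 product=0
t=5: arr=1 -> substrate=2 bound=2 product=0
t=6: arr=0 -> substrate=0 bound=2 product=2
t=7: arr=0 -> substrate=0 bound=2 product=2

Answer: 0 0 0 2 2 2 2 2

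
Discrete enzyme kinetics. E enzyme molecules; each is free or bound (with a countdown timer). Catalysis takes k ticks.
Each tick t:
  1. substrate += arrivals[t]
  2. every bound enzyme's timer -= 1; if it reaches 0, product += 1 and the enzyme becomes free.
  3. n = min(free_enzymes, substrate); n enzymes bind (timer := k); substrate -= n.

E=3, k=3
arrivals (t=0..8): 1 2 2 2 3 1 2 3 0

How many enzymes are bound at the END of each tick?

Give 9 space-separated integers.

t=0: arr=1 -> substrate=0 bound=1 product=0
t=1: arr=2 -> substrate=0 bound=3 product=0
t=2: arr=2 -> substrate=2 bound=3 product=0
t=3: arr=2 -> substrate=3 bound=3 product=1
t=4: arr=3 -> substrate=4 bound=3 product=3
t=5: arr=1 -> substrate=5 bound=3 product=3
t=6: arr=2 -> substrate=6 bound=3 product=4
t=7: arr=3 -> substrate=7 bound=3 product=6
t=8: arr=0 -> substrate=7 bound=3 product=6

Answer: 1 3 3 3 3 3 3 3 3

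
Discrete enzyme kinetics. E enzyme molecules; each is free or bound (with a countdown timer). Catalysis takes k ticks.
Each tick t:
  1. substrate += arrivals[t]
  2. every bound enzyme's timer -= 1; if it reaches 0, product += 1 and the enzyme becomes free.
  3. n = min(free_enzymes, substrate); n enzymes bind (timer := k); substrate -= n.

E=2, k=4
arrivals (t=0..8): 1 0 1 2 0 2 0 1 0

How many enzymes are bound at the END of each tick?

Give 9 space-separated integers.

Answer: 1 1 2 2 2 2 2 2 2

Derivation:
t=0: arr=1 -> substrate=0 bound=1 product=0
t=1: arr=0 -> substrate=0 bound=1 product=0
t=2: arr=1 -> substrate=0 bound=2 product=0
t=3: arr=2 -> substrate=2 bound=2 product=0
t=4: arr=0 -> substrate=1 bound=2 product=1
t=5: arr=2 -> substrate=3 bound=2 product=1
t=6: arr=0 -> substrate=2 bound=2 product=2
t=7: arr=1 -> substrate=3 bound=2 product=2
t=8: arr=0 -> substrate=2 bound=2 product=3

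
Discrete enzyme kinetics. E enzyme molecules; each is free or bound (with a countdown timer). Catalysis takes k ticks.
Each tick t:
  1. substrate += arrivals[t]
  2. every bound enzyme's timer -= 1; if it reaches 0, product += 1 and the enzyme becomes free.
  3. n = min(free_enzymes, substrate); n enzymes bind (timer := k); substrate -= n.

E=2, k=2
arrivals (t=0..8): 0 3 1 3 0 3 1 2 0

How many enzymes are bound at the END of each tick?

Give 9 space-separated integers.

t=0: arr=0 -> substrate=0 bound=0 product=0
t=1: arr=3 -> substrate=1 bound=2 product=0
t=2: arr=1 -> substrate=2 bound=2 product=0
t=3: arr=3 -> substrate=3 bound=2 product=2
t=4: arr=0 -> substrate=3 bound=2 product=2
t=5: arr=3 -> substrate=4 bound=2 product=4
t=6: arr=1 -> substrate=5 bound=2 product=4
t=7: arr=2 -> substrate=5 bound=2 product=6
t=8: arr=0 -> substrate=5 bound=2 product=6

Answer: 0 2 2 2 2 2 2 2 2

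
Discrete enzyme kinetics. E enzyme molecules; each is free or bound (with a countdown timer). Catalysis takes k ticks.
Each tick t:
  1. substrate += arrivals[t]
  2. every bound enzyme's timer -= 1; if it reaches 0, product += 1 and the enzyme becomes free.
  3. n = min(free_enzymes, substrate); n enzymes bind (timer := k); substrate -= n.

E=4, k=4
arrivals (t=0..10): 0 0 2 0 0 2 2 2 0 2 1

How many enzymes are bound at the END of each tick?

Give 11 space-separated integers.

t=0: arr=0 -> substrate=0 bound=0 product=0
t=1: arr=0 -> substrate=0 bound=0 product=0
t=2: arr=2 -> substrate=0 bound=2 product=0
t=3: arr=0 -> substrate=0 bound=2 product=0
t=4: arr=0 -> substrate=0 bound=2 product=0
t=5: arr=2 -> substrate=0 bound=4 product=0
t=6: arr=2 -> substrate=0 bound=4 product=2
t=7: arr=2 -> substrate=2 bound=4 product=2
t=8: arr=0 -> substrate=2 bound=4 product=2
t=9: arr=2 -> substrate=2 bound=4 product=4
t=10: arr=1 -> substrate=1 bound=4 product=6

Answer: 0 0 2 2 2 4 4 4 4 4 4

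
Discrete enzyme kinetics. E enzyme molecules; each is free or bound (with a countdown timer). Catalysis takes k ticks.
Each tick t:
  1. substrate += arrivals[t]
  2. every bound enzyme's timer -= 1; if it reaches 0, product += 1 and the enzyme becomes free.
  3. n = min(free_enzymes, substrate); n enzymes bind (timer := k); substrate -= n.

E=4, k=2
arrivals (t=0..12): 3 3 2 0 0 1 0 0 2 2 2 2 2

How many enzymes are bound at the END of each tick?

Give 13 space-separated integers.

Answer: 3 4 4 4 1 1 1 0 2 4 4 4 4

Derivation:
t=0: arr=3 -> substrate=0 bound=3 product=0
t=1: arr=3 -> substrate=2 bound=4 product=0
t=2: arr=2 -> substrate=1 bound=4 product=3
t=3: arr=0 -> substrate=0 bound=4 product=4
t=4: arr=0 -> substrate=0 bound=1 product=7
t=5: arr=1 -> substrate=0 bound=1 product=8
t=6: arr=0 -> substrate=0 bound=1 product=8
t=7: arr=0 -> substrate=0 bound=0 product=9
t=8: arr=2 -> substrate=0 bound=2 product=9
t=9: arr=2 -> substrate=0 bound=4 product=9
t=10: arr=2 -> substrate=0 bound=4 product=11
t=11: arr=2 -> substrate=0 bound=4 product=13
t=12: arr=2 -> substrate=0 bound=4 product=15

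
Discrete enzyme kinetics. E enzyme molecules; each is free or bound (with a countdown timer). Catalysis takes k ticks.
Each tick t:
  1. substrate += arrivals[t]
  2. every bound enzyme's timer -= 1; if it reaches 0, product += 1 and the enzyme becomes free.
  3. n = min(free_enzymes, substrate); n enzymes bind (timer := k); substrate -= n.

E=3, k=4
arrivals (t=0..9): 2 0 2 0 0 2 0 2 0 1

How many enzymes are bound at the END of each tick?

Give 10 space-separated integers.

Answer: 2 2 3 3 2 3 3 3 3 3

Derivation:
t=0: arr=2 -> substrate=0 bound=2 product=0
t=1: arr=0 -> substrate=0 bound=2 product=0
t=2: arr=2 -> substrate=1 bound=3 product=0
t=3: arr=0 -> substrate=1 bound=3 product=0
t=4: arr=0 -> substrate=0 bound=2 product=2
t=5: arr=2 -> substrate=1 bound=3 product=2
t=6: arr=0 -> substrate=0 bound=3 product=3
t=7: arr=2 -> substrate=2 bound=3 product=3
t=8: arr=0 -> substrate=1 bound=3 product=4
t=9: arr=1 -> substrate=1 bound=3 product=5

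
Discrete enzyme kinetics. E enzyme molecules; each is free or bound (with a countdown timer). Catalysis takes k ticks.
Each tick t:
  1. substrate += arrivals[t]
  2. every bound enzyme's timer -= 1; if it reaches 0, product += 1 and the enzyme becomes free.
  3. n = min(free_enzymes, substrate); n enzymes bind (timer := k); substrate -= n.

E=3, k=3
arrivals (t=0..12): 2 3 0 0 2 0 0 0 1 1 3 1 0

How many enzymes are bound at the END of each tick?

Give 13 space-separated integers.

t=0: arr=2 -> substrate=0 bound=2 product=0
t=1: arr=3 -> substrate=2 bound=3 product=0
t=2: arr=0 -> substrate=2 bound=3 product=0
t=3: arr=0 -> substrate=0 bound=3 product=2
t=4: arr=2 -> substrate=1 bound=3 product=3
t=5: arr=0 -> substrate=1 bound=3 product=3
t=6: arr=0 -> substrate=0 bound=2 product=5
t=7: arr=0 -> substrate=0 bound=1 product=6
t=8: arr=1 -> substrate=0 bound=2 product=6
t=9: arr=1 -> substrate=0 bound=2 product=7
t=10: arr=3 -> substrate=2 bound=3 product=7
t=11: arr=1 -> substrate=2 bound=3 product=8
t=12: arr=0 -> substrate=1 bound=3 product=9

Answer: 2 3 3 3 3 3 2 1 2 2 3 3 3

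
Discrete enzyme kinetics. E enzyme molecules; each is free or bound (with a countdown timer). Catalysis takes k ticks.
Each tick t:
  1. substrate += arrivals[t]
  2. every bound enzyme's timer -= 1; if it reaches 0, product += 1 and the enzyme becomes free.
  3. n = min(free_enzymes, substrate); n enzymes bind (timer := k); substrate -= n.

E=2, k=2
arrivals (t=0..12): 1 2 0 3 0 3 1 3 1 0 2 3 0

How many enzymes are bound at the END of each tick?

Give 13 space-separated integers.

Answer: 1 2 2 2 2 2 2 2 2 2 2 2 2

Derivation:
t=0: arr=1 -> substrate=0 bound=1 product=0
t=1: arr=2 -> substrate=1 bound=2 product=0
t=2: arr=0 -> substrate=0 bound=2 product=1
t=3: arr=3 -> substrate=2 bound=2 product=2
t=4: arr=0 -> substrate=1 bound=2 product=3
t=5: arr=3 -> substrate=3 bound=2 product=4
t=6: arr=1 -> substrate=3 bound=2 product=5
t=7: arr=3 -> substrate=5 bound=2 product=6
t=8: arr=1 -> substrate=5 bound=2 product=7
t=9: arr=0 -> substrate=4 bound=2 product=8
t=10: arr=2 -> substrate=5 bound=2 product=9
t=11: arr=3 -> substrate=7 bound=2 product=10
t=12: arr=0 -> substrate=6 bound=2 product=11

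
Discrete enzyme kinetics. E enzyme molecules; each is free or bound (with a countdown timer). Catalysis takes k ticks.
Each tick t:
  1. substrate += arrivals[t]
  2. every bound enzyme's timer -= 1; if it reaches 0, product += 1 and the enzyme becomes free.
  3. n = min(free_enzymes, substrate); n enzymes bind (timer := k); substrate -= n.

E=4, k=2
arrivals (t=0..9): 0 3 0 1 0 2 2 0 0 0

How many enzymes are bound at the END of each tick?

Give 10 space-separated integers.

t=0: arr=0 -> substrate=0 bound=0 product=0
t=1: arr=3 -> substrate=0 bound=3 product=0
t=2: arr=0 -> substrate=0 bound=3 product=0
t=3: arr=1 -> substrate=0 bound=1 product=3
t=4: arr=0 -> substrate=0 bound=1 product=3
t=5: arr=2 -> substrate=0 bound=2 product=4
t=6: arr=2 -> substrate=0 bound=4 product=4
t=7: arr=0 -> substrate=0 bound=2 product=6
t=8: arr=0 -> substrate=0 bound=0 product=8
t=9: arr=0 -> substrate=0 bound=0 product=8

Answer: 0 3 3 1 1 2 4 2 0 0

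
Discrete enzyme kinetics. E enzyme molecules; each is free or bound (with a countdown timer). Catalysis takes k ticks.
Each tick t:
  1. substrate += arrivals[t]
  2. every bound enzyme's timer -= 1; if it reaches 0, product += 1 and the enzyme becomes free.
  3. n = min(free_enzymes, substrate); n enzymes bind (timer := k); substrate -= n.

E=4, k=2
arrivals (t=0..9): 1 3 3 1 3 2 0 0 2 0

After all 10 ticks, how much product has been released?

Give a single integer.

t=0: arr=1 -> substrate=0 bound=1 product=0
t=1: arr=3 -> substrate=0 bound=4 product=0
t=2: arr=3 -> substrate=2 bound=4 product=1
t=3: arr=1 -> substrate=0 bound=4 product=4
t=4: arr=3 -> substrate=2 bound=4 product=5
t=5: arr=2 -> substrate=1 bound=4 product=8
t=6: arr=0 -> substrate=0 bound=4 product=9
t=7: arr=0 -> substrate=0 bound=1 product=12
t=8: arr=2 -> substrate=0 bound=2 product=13
t=9: arr=0 -> substrate=0 bound=2 product=13

Answer: 13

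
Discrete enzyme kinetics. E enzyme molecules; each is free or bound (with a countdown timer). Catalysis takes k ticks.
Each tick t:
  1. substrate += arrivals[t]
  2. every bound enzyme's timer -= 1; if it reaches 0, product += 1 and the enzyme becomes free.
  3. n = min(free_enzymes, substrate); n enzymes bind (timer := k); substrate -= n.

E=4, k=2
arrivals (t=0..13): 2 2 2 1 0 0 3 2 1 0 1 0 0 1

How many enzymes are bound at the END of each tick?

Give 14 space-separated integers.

t=0: arr=2 -> substrate=0 bound=2 product=0
t=1: arr=2 -> substrate=0 bound=4 product=0
t=2: arr=2 -> substrate=0 bound=4 product=2
t=3: arr=1 -> substrate=0 bound=3 product=4
t=4: arr=0 -> substrate=0 bound=1 product=6
t=5: arr=0 -> substrate=0 bound=0 product=7
t=6: arr=3 -> substrate=0 bound=3 product=7
t=7: arr=2 -> substrate=1 bound=4 product=7
t=8: arr=1 -> substrate=0 bound=3 product=10
t=9: arr=0 -> substrate=0 bound=2 product=11
t=10: arr=1 -> substrate=0 bound=1 product=13
t=11: arr=0 -> substrate=0 bound=1 product=13
t=12: arr=0 -> substrate=0 bound=0 product=14
t=13: arr=1 -> substrate=0 bound=1 product=14

Answer: 2 4 4 3 1 0 3 4 3 2 1 1 0 1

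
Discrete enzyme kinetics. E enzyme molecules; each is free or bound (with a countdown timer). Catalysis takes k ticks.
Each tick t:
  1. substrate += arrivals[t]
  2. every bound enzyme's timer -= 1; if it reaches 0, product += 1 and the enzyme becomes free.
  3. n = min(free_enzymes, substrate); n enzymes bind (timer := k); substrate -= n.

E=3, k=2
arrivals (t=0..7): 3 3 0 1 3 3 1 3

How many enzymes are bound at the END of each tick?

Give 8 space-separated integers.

t=0: arr=3 -> substrate=0 bound=3 product=0
t=1: arr=3 -> substrate=3 bound=3 product=0
t=2: arr=0 -> substrate=0 bound=3 product=3
t=3: arr=1 -> substrate=1 bound=3 product=3
t=4: arr=3 -> substrate=1 bound=3 product=6
t=5: arr=3 -> substrate=4 bound=3 product=6
t=6: arr=1 -> substrate=2 bound=3 product=9
t=7: arr=3 -> substrate=5 bound=3 product=9

Answer: 3 3 3 3 3 3 3 3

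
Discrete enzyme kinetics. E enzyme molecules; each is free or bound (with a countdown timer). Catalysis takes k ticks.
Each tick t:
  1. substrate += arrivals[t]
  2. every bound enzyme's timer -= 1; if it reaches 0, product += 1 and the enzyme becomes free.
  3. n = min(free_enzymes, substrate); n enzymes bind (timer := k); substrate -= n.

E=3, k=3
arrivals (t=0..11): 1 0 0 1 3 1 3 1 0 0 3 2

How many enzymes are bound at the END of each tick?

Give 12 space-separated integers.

t=0: arr=1 -> substrate=0 bound=1 product=0
t=1: arr=0 -> substrate=0 bound=1 product=0
t=2: arr=0 -> substrate=0 bound=1 product=0
t=3: arr=1 -> substrate=0 bound=1 product=1
t=4: arr=3 -> substrate=1 bound=3 product=1
t=5: arr=1 -> substrate=2 bound=3 product=1
t=6: arr=3 -> substrate=4 bound=3 product=2
t=7: arr=1 -> substrate=3 bound=3 product=4
t=8: arr=0 -> substrate=3 bound=3 product=4
t=9: arr=0 -> substrate=2 bound=3 product=5
t=10: arr=3 -> substrate=3 bound=3 product=7
t=11: arr=2 -> substrate=5 bound=3 product=7

Answer: 1 1 1 1 3 3 3 3 3 3 3 3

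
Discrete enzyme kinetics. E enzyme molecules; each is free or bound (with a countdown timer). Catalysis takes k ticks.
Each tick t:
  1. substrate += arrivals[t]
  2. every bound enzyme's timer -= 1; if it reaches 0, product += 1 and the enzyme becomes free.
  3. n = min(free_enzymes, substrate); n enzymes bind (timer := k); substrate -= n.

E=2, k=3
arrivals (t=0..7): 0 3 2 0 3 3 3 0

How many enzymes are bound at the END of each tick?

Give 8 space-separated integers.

Answer: 0 2 2 2 2 2 2 2

Derivation:
t=0: arr=0 -> substrate=0 bound=0 product=0
t=1: arr=3 -> substrate=1 bound=2 product=0
t=2: arr=2 -> substrate=3 bound=2 product=0
t=3: arr=0 -> substrate=3 bound=2 product=0
t=4: arr=3 -> substrate=4 bound=2 product=2
t=5: arr=3 -> substrate=7 bound=2 product=2
t=6: arr=3 -> substrate=10 bound=2 product=2
t=7: arr=0 -> substrate=8 bound=2 product=4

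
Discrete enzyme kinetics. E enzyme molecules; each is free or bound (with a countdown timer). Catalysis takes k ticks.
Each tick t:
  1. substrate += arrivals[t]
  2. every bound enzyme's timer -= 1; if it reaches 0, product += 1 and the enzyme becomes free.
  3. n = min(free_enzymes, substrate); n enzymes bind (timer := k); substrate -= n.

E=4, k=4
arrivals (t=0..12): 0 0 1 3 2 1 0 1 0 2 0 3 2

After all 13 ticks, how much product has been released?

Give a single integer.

t=0: arr=0 -> substrate=0 bound=0 product=0
t=1: arr=0 -> substrate=0 bound=0 product=0
t=2: arr=1 -> substrate=0 bound=1 product=0
t=3: arr=3 -> substrate=0 bound=4 product=0
t=4: arr=2 -> substrate=2 bound=4 product=0
t=5: arr=1 -> substrate=3 bound=4 product=0
t=6: arr=0 -> substrate=2 bound=4 product=1
t=7: arr=1 -> substrate=0 bound=4 product=4
t=8: arr=0 -> substrate=0 bound=4 product=4
t=9: arr=2 -> substrate=2 bound=4 product=4
t=10: arr=0 -> substrate=1 bound=4 product=5
t=11: arr=3 -> substrate=1 bound=4 product=8
t=12: arr=2 -> substrate=3 bound=4 product=8

Answer: 8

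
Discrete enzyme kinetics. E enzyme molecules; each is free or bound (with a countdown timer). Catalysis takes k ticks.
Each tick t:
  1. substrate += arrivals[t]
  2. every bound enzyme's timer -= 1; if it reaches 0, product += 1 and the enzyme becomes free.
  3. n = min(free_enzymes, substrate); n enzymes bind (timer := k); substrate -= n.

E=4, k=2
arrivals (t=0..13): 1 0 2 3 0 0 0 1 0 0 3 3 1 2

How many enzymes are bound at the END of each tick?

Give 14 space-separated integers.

t=0: arr=1 -> substrate=0 bound=1 product=0
t=1: arr=0 -> substrate=0 bound=1 product=0
t=2: arr=2 -> substrate=0 bound=2 product=1
t=3: arr=3 -> substrate=1 bound=4 product=1
t=4: arr=0 -> substrate=0 bound=3 product=3
t=5: arr=0 -> substrate=0 bound=1 product=5
t=6: arr=0 -> substrate=0 bound=0 product=6
t=7: arr=1 -> substrate=0 bound=1 product=6
t=8: arr=0 -> substrate=0 bound=1 product=6
t=9: arr=0 -> substrate=0 bound=0 product=7
t=10: arr=3 -> substrate=0 bound=3 product=7
t=11: arr=3 -> substrate=2 bound=4 product=7
t=12: arr=1 -> substrate=0 bound=4 product=10
t=13: arr=2 -> substrate=1 bound=4 product=11

Answer: 1 1 2 4 3 1 0 1 1 0 3 4 4 4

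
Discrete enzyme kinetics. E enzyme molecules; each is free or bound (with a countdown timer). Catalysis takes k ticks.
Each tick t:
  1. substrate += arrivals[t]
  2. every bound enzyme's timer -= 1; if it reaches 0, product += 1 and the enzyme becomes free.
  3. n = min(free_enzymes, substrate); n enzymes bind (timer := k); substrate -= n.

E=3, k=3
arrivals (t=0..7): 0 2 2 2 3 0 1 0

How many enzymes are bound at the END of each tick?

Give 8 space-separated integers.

t=0: arr=0 -> substrate=0 bound=0 product=0
t=1: arr=2 -> substrate=0 bound=2 product=0
t=2: arr=2 -> substrate=1 bound=3 product=0
t=3: arr=2 -> substrate=3 bound=3 product=0
t=4: arr=3 -> substrate=4 bound=3 product=2
t=5: arr=0 -> substrate=3 bound=3 product=3
t=6: arr=1 -> substrate=4 bound=3 product=3
t=7: arr=0 -> substrate=2 bound=3 product=5

Answer: 0 2 3 3 3 3 3 3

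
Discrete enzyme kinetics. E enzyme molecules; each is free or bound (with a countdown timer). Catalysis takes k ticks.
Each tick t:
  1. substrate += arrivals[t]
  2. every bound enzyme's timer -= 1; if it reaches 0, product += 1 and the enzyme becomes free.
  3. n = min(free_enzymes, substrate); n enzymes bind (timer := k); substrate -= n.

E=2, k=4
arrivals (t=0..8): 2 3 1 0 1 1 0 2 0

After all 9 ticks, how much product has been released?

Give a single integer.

Answer: 4

Derivation:
t=0: arr=2 -> substrate=0 bound=2 product=0
t=1: arr=3 -> substrate=3 bound=2 product=0
t=2: arr=1 -> substrate=4 bound=2 product=0
t=3: arr=0 -> substrate=4 bound=2 product=0
t=4: arr=1 -> substrate=3 bound=2 product=2
t=5: arr=1 -> substrate=4 bound=2 product=2
t=6: arr=0 -> substrate=4 bound=2 product=2
t=7: arr=2 -> substrate=6 bound=2 product=2
t=8: arr=0 -> substrate=4 bound=2 product=4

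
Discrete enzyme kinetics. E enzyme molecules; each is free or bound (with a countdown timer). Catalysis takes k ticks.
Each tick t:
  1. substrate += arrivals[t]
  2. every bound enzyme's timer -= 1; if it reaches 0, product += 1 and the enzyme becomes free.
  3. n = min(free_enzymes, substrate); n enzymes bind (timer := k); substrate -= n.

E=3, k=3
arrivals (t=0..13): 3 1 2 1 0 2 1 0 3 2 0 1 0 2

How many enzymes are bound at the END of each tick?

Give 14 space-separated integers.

t=0: arr=3 -> substrate=0 bound=3 product=0
t=1: arr=1 -> substrate=1 bound=3 product=0
t=2: arr=2 -> substrate=3 bound=3 product=0
t=3: arr=1 -> substrate=1 bound=3 product=3
t=4: arr=0 -> substrate=1 bound=3 product=3
t=5: arr=2 -> substrate=3 bound=3 product=3
t=6: arr=1 -> substrate=1 bound=3 product=6
t=7: arr=0 -> substrate=1 bound=3 product=6
t=8: arr=3 -> substrate=4 bound=3 product=6
t=9: arr=2 -> substrate=3 bound=3 product=9
t=10: arr=0 -> substrate=3 bound=3 product=9
t=11: arr=1 -> substrate=4 bound=3 product=9
t=12: arr=0 -> substrate=1 bound=3 product=12
t=13: arr=2 -> substrate=3 bound=3 product=12

Answer: 3 3 3 3 3 3 3 3 3 3 3 3 3 3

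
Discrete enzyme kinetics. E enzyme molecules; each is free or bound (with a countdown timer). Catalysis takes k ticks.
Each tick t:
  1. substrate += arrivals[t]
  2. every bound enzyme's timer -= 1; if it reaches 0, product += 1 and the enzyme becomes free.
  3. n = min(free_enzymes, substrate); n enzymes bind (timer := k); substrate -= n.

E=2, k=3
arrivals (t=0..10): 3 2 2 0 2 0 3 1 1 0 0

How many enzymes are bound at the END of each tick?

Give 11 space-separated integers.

Answer: 2 2 2 2 2 2 2 2 2 2 2

Derivation:
t=0: arr=3 -> substrate=1 bound=2 product=0
t=1: arr=2 -> substrate=3 bound=2 product=0
t=2: arr=2 -> substrate=5 bound=2 product=0
t=3: arr=0 -> substrate=3 bound=2 product=2
t=4: arr=2 -> substrate=5 bound=2 product=2
t=5: arr=0 -> substrate=5 bound=2 product=2
t=6: arr=3 -> substrate=6 bound=2 product=4
t=7: arr=1 -> substrate=7 bound=2 product=4
t=8: arr=1 -> substrate=8 bound=2 product=4
t=9: arr=0 -> substrate=6 bound=2 product=6
t=10: arr=0 -> substrate=6 bound=2 product=6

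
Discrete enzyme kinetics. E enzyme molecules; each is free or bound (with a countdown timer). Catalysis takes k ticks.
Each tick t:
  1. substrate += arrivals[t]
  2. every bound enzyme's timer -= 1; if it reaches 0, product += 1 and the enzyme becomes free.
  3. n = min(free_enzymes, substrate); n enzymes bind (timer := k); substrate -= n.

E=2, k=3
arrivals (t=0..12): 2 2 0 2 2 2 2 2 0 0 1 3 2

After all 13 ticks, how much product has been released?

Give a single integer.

t=0: arr=2 -> substrate=0 bound=2 product=0
t=1: arr=2 -> substrate=2 bound=2 product=0
t=2: arr=0 -> substrate=2 bound=2 product=0
t=3: arr=2 -> substrate=2 bound=2 product=2
t=4: arr=2 -> substrate=4 bound=2 product=2
t=5: arr=2 -> substrate=6 bound=2 product=2
t=6: arr=2 -> substrate=6 bound=2 product=4
t=7: arr=2 -> substrate=8 bound=2 product=4
t=8: arr=0 -> substrate=8 bound=2 product=4
t=9: arr=0 -> substrate=6 bound=2 product=6
t=10: arr=1 -> substrate=7 bound=2 product=6
t=11: arr=3 -> substrate=10 bound=2 product=6
t=12: arr=2 -> substrate=10 bound=2 product=8

Answer: 8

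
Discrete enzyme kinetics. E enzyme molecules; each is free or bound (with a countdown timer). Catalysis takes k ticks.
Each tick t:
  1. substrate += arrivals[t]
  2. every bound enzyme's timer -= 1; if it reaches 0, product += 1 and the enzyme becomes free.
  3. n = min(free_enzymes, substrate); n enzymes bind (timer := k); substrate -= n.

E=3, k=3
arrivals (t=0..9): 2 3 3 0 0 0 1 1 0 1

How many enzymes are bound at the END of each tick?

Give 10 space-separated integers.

t=0: arr=2 -> substrate=0 bound=2 product=0
t=1: arr=3 -> substrate=2 bound=3 product=0
t=2: arr=3 -> substrate=5 bound=3 product=0
t=3: arr=0 -> substrate=3 bound=3 product=2
t=4: arr=0 -> substrate=2 bound=3 product=3
t=5: arr=0 -> substrate=2 bound=3 product=3
t=6: arr=1 -> substrate=1 bound=3 product=5
t=7: arr=1 -> substrate=1 bound=3 product=6
t=8: arr=0 -> substrate=1 bound=3 product=6
t=9: arr=1 -> substrate=0 bound=3 product=8

Answer: 2 3 3 3 3 3 3 3 3 3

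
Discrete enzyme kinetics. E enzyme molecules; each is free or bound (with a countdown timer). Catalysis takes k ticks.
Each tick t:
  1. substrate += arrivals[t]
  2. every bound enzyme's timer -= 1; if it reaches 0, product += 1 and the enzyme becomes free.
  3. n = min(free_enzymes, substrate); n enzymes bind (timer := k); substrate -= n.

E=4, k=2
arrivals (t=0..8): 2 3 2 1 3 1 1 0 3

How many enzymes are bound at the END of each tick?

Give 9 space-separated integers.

Answer: 2 4 4 4 4 4 3 1 3

Derivation:
t=0: arr=2 -> substrate=0 bound=2 product=0
t=1: arr=3 -> substrate=1 bound=4 product=0
t=2: arr=2 -> substrate=1 bound=4 product=2
t=3: arr=1 -> substrate=0 bound=4 product=4
t=4: arr=3 -> substrate=1 bound=4 product=6
t=5: arr=1 -> substrate=0 bound=4 product=8
t=6: arr=1 -> substrate=0 bound=3 product=10
t=7: arr=0 -> substrate=0 bound=1 product=12
t=8: arr=3 -> substrate=0 bound=3 product=13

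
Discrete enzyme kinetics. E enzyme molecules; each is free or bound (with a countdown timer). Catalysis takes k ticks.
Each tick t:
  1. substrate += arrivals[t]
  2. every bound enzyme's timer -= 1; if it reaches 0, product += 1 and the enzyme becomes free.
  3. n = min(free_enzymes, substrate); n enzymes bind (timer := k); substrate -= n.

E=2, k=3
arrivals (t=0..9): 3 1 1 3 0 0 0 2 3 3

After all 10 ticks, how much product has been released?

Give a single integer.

t=0: arr=3 -> substrate=1 bound=2 product=0
t=1: arr=1 -> substrate=2 bound=2 product=0
t=2: arr=1 -> substrate=3 bound=2 product=0
t=3: arr=3 -> substrate=4 bound=2 product=2
t=4: arr=0 -> substrate=4 bound=2 product=2
t=5: arr=0 -> substrate=4 bound=2 product=2
t=6: arr=0 -> substrate=2 bound=2 product=4
t=7: arr=2 -> substrate=4 bound=2 product=4
t=8: arr=3 -> substrate=7 bound=2 product=4
t=9: arr=3 -> substrate=8 bound=2 product=6

Answer: 6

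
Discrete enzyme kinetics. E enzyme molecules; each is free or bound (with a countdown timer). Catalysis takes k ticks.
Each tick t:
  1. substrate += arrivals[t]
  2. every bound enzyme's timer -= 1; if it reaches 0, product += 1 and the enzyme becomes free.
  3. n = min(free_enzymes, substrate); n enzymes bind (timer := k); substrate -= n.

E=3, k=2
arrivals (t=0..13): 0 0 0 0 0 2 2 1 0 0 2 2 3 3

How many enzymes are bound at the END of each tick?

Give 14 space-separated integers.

Answer: 0 0 0 0 0 2 3 3 2 0 2 3 3 3

Derivation:
t=0: arr=0 -> substrate=0 bound=0 product=0
t=1: arr=0 -> substrate=0 bound=0 product=0
t=2: arr=0 -> substrate=0 bound=0 product=0
t=3: arr=0 -> substrate=0 bound=0 product=0
t=4: arr=0 -> substrate=0 bound=0 product=0
t=5: arr=2 -> substrate=0 bound=2 product=0
t=6: arr=2 -> substrate=1 bound=3 product=0
t=7: arr=1 -> substrate=0 bound=3 product=2
t=8: arr=0 -> substrate=0 bound=2 product=3
t=9: arr=0 -> substrate=0 bound=0 product=5
t=10: arr=2 -> substrate=0 bound=2 product=5
t=11: arr=2 -> substrate=1 bound=3 product=5
t=12: arr=3 -> substrate=2 bound=3 product=7
t=13: arr=3 -> substrate=4 bound=3 product=8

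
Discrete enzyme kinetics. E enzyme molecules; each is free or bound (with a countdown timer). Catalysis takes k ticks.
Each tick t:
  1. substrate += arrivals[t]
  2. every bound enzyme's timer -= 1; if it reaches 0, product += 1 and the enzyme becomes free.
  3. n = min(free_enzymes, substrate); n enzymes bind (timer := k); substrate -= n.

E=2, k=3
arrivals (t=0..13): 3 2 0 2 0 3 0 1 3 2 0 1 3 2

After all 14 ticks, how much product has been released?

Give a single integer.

t=0: arr=3 -> substrate=1 bound=2 product=0
t=1: arr=2 -> substrate=3 bound=2 product=0
t=2: arr=0 -> substrate=3 bound=2 product=0
t=3: arr=2 -> substrate=3 bound=2 product=2
t=4: arr=0 -> substrate=3 bound=2 product=2
t=5: arr=3 -> substrate=6 bound=2 product=2
t=6: arr=0 -> substrate=4 bound=2 product=4
t=7: arr=1 -> substrate=5 bound=2 product=4
t=8: arr=3 -> substrate=8 bound=2 product=4
t=9: arr=2 -> substrate=8 bound=2 product=6
t=10: arr=0 -> substrate=8 bound=2 product=6
t=11: arr=1 -> substrate=9 bound=2 product=6
t=12: arr=3 -> substrate=10 bound=2 product=8
t=13: arr=2 -> substrate=12 bound=2 product=8

Answer: 8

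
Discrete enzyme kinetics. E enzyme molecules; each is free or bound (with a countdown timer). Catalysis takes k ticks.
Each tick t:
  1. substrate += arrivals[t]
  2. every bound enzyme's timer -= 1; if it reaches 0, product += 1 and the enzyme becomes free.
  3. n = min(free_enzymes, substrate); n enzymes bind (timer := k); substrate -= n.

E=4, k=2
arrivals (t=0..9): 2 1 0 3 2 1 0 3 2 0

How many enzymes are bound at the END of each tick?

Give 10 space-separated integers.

Answer: 2 3 1 3 4 3 2 3 4 2

Derivation:
t=0: arr=2 -> substrate=0 bound=2 product=0
t=1: arr=1 -> substrate=0 bound=3 product=0
t=2: arr=0 -> substrate=0 bound=1 product=2
t=3: arr=3 -> substrate=0 bound=3 product=3
t=4: arr=2 -> substrate=1 bound=4 product=3
t=5: arr=1 -> substrate=0 bound=3 product=6
t=6: arr=0 -> substrate=0 bound=2 product=7
t=7: arr=3 -> substrate=0 bound=3 product=9
t=8: arr=2 -> substrate=1 bound=4 product=9
t=9: arr=0 -> substrate=0 bound=2 product=12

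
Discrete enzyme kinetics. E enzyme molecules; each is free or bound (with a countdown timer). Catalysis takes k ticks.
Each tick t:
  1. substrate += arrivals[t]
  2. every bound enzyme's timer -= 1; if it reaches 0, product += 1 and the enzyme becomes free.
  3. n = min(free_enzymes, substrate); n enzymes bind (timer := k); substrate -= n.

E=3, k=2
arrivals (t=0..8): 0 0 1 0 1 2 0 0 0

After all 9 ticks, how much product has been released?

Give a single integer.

Answer: 4

Derivation:
t=0: arr=0 -> substrate=0 bound=0 product=0
t=1: arr=0 -> substrate=0 bound=0 product=0
t=2: arr=1 -> substrate=0 bound=1 product=0
t=3: arr=0 -> substrate=0 bound=1 product=0
t=4: arr=1 -> substrate=0 bound=1 product=1
t=5: arr=2 -> substrate=0 bound=3 product=1
t=6: arr=0 -> substrate=0 bound=2 product=2
t=7: arr=0 -> substrate=0 bound=0 product=4
t=8: arr=0 -> substrate=0 bound=0 product=4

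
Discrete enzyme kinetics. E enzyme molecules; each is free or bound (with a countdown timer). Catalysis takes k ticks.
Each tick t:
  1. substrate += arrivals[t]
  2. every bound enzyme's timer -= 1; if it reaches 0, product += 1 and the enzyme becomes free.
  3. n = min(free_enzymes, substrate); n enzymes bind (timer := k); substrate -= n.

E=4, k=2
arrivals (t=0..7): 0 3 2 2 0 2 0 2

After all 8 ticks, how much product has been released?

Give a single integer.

Answer: 9

Derivation:
t=0: arr=0 -> substrate=0 bound=0 product=0
t=1: arr=3 -> substrate=0 bound=3 product=0
t=2: arr=2 -> substrate=1 bound=4 product=0
t=3: arr=2 -> substrate=0 bound=4 product=3
t=4: arr=0 -> substrate=0 bound=3 product=4
t=5: arr=2 -> substrate=0 bound=2 product=7
t=6: arr=0 -> substrate=0 bound=2 product=7
t=7: arr=2 -> substrate=0 bound=2 product=9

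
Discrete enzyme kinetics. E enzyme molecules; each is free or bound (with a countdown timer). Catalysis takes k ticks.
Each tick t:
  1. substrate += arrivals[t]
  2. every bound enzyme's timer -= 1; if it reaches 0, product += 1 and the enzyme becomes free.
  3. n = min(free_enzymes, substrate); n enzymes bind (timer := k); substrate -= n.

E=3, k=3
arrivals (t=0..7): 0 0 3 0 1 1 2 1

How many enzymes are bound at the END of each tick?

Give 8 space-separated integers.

Answer: 0 0 3 3 3 2 3 3

Derivation:
t=0: arr=0 -> substrate=0 bound=0 product=0
t=1: arr=0 -> substrate=0 bound=0 product=0
t=2: arr=3 -> substrate=0 bound=3 product=0
t=3: arr=0 -> substrate=0 bound=3 product=0
t=4: arr=1 -> substrate=1 bound=3 product=0
t=5: arr=1 -> substrate=0 bound=2 product=3
t=6: arr=2 -> substrate=1 bound=3 product=3
t=7: arr=1 -> substrate=2 bound=3 product=3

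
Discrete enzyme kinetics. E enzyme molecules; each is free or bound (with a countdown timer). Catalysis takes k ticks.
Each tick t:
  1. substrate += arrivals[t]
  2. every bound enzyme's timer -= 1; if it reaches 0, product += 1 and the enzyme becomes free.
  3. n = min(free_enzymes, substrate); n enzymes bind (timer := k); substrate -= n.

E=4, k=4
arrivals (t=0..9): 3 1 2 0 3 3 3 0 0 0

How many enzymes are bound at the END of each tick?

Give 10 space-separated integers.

Answer: 3 4 4 4 4 4 4 4 4 4

Derivation:
t=0: arr=3 -> substrate=0 bound=3 product=0
t=1: arr=1 -> substrate=0 bound=4 product=0
t=2: arr=2 -> substrate=2 bound=4 product=0
t=3: arr=0 -> substrate=2 bound=4 product=0
t=4: arr=3 -> substrate=2 bound=4 product=3
t=5: arr=3 -> substrate=4 bound=4 product=4
t=6: arr=3 -> substrate=7 bound=4 product=4
t=7: arr=0 -> substrate=7 bound=4 product=4
t=8: arr=0 -> substrate=4 bound=4 product=7
t=9: arr=0 -> substrate=3 bound=4 product=8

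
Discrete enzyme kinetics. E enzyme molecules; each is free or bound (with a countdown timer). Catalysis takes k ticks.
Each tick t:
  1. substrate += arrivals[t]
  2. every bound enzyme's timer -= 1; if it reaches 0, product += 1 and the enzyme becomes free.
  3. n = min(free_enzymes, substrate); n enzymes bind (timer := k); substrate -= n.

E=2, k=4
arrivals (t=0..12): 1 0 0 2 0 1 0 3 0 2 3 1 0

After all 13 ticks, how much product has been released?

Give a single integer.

t=0: arr=1 -> substrate=0 bound=1 product=0
t=1: arr=0 -> substrate=0 bound=1 product=0
t=2: arr=0 -> substrate=0 bound=1 product=0
t=3: arr=2 -> substrate=1 bound=2 product=0
t=4: arr=0 -> substrate=0 bound=2 product=1
t=5: arr=1 -> substrate=1 bound=2 product=1
t=6: arr=0 -> substrate=1 bound=2 product=1
t=7: arr=3 -> substrate=3 bound=2 product=2
t=8: arr=0 -> substrate=2 bound=2 product=3
t=9: arr=2 -> substrate=4 bound=2 product=3
t=10: arr=3 -> substrate=7 bound=2 product=3
t=11: arr=1 -> substrate=7 bound=2 product=4
t=12: arr=0 -> substrate=6 bound=2 product=5

Answer: 5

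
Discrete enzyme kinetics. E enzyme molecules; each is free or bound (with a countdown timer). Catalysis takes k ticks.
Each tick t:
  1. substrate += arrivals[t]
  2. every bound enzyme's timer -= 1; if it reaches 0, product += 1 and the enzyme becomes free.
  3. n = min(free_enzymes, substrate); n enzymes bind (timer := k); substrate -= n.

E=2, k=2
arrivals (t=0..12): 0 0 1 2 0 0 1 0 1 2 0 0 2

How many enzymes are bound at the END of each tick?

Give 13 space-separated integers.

Answer: 0 0 1 2 2 1 1 1 1 2 2 1 2

Derivation:
t=0: arr=0 -> substrate=0 bound=0 product=0
t=1: arr=0 -> substrate=0 bound=0 product=0
t=2: arr=1 -> substrate=0 bound=1 product=0
t=3: arr=2 -> substrate=1 bound=2 product=0
t=4: arr=0 -> substrate=0 bound=2 product=1
t=5: arr=0 -> substrate=0 bound=1 product=2
t=6: arr=1 -> substrate=0 bound=1 product=3
t=7: arr=0 -> substrate=0 bound=1 product=3
t=8: arr=1 -> substrate=0 bound=1 product=4
t=9: arr=2 -> substrate=1 bound=2 product=4
t=10: arr=0 -> substrate=0 bound=2 product=5
t=11: arr=0 -> substrate=0 bound=1 product=6
t=12: arr=2 -> substrate=0 bound=2 product=7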